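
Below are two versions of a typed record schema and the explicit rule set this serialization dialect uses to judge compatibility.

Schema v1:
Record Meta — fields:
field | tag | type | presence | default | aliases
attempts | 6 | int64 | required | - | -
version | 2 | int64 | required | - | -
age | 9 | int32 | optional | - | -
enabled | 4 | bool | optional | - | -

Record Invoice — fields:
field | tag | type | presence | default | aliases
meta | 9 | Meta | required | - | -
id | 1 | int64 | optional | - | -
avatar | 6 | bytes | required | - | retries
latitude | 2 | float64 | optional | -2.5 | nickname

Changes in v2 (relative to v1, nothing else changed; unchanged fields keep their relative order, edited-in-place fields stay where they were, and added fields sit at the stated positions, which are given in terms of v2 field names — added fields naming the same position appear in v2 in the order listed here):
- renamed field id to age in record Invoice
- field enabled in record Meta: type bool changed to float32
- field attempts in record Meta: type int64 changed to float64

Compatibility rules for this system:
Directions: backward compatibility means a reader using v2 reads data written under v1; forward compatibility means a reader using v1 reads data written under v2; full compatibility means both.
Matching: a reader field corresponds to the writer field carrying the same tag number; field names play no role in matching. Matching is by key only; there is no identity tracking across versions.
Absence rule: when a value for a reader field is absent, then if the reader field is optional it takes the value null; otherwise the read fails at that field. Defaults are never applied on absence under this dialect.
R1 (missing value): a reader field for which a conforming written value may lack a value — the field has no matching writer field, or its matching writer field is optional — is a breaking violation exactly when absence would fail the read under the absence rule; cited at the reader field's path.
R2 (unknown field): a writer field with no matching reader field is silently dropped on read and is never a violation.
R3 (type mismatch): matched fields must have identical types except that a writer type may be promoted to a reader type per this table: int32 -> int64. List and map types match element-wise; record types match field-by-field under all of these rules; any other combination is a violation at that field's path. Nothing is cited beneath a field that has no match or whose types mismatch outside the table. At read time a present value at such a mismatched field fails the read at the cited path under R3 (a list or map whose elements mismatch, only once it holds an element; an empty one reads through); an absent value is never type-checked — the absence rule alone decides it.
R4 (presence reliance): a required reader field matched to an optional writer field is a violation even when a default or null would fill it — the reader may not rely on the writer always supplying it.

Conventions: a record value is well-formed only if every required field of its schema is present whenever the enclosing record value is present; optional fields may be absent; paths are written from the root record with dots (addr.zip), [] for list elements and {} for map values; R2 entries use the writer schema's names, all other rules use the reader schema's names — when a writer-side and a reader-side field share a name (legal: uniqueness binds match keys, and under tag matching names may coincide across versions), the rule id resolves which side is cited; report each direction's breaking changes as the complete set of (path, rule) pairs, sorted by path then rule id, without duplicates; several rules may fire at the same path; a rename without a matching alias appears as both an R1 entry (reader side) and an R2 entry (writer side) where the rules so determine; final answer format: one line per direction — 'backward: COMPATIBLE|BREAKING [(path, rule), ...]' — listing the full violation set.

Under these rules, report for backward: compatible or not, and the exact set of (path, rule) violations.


the writer's type comes first in each Invoice pair
checking backward for Invoice: reader v2 against writer v1:
  Meta -> Meta, writer required: meta aligns to meta
  int64 -> int64, writer optional: age aligns to id
  bytes -> bytes, writer required: avatar aligns to avatar
  float64 -> float64, writer optional: latitude aligns to latitude
  int64 -> float64, writer required: meta.attempts aligns to meta.attempts
  int64 -> int64, writer required: meta.version aligns to meta.version
  int32 -> int32, writer optional: meta.age aligns to meta.age
  bool -> float32, writer optional: meta.enabled aligns to meta.enabled
  breaking: (meta.attempts, R3)
  breaking: (meta.enabled, R3)
  => 2 violation(s): backward is BREAKING for Invoice
diffs on Invoice not affecting the asked answer:
  renamed field id to age in record Invoice -> fires no rule on Invoice, leaving the asked answer as it is

backward: BREAKING [(meta.attempts, R3), (meta.enabled, R3)]


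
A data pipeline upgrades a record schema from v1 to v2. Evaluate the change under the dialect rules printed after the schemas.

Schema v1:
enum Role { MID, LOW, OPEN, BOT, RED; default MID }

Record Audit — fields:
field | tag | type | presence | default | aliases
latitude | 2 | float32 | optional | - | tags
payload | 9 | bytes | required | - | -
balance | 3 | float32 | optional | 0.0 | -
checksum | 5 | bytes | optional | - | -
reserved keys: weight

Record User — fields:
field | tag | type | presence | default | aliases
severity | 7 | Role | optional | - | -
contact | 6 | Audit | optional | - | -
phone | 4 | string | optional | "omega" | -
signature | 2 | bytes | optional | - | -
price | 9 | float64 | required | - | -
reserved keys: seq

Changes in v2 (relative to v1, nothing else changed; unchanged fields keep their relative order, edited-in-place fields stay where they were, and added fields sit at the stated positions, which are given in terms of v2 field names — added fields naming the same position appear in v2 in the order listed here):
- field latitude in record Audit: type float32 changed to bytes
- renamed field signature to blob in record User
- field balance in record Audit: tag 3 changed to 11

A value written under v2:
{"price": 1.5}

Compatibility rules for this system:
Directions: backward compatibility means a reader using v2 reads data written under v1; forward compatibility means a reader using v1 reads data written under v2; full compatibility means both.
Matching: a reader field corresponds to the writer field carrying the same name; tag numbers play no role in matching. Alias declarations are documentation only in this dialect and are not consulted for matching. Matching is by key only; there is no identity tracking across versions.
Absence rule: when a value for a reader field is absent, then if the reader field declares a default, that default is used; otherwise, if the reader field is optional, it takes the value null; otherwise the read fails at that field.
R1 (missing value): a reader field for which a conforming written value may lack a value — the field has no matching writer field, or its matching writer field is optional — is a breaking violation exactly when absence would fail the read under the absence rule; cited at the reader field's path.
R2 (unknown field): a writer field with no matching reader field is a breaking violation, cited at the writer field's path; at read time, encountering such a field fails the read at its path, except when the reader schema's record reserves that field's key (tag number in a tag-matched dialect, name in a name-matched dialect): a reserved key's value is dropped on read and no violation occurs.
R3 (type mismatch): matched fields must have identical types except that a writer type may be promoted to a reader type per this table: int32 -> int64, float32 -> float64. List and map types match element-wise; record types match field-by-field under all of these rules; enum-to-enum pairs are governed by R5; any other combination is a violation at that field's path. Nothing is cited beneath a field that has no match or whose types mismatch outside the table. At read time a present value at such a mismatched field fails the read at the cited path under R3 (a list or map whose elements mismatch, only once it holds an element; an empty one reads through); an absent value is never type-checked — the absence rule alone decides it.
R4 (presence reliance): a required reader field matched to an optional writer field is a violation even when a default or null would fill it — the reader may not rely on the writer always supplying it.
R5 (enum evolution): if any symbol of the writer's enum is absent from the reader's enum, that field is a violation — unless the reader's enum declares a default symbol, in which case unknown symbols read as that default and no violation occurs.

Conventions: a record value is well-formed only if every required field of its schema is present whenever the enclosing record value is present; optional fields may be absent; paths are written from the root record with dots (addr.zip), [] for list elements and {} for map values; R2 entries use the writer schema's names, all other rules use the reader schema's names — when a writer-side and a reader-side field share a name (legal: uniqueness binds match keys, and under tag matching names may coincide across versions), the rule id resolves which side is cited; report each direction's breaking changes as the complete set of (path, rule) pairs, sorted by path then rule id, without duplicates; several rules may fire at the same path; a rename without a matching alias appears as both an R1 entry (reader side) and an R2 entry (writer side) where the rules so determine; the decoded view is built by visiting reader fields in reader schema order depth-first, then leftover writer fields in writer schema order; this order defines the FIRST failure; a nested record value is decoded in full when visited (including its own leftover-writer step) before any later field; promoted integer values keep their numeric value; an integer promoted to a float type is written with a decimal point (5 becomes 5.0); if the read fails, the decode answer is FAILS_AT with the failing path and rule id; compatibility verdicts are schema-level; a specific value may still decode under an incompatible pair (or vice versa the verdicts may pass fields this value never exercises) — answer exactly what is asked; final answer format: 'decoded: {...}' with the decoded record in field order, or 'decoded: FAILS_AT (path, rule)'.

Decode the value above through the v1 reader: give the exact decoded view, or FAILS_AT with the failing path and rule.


the writer's type comes first in each User pair
decoding the User value with the v1 reader:
  severity := null (absent, optional -> null)
  contact := null (absent, optional -> null)
  phone := "omega" (absent -> default)
  signature := null (absent, optional -> null)
  price := 1.5
  => decoded: {"severity": null, "contact": null, "phone": "omega", "signature": null, "price": 1.5}
checking off the User differences that do not matter here:
  field latitude in record Audit: type float32 changed to bytes -> a verdict-level change on User — the shown value reads the same
  renamed field signature to blob in record User -> a verdict-level change on User — the shown value reads the same
  field balance in record Audit: tag 3 changed to 11 -> inert under this dialect — no rule fires on User and the result does not move

decoded: {"severity": null, "contact": null, "phone": "omega", "signature": null, "price": 1.5}


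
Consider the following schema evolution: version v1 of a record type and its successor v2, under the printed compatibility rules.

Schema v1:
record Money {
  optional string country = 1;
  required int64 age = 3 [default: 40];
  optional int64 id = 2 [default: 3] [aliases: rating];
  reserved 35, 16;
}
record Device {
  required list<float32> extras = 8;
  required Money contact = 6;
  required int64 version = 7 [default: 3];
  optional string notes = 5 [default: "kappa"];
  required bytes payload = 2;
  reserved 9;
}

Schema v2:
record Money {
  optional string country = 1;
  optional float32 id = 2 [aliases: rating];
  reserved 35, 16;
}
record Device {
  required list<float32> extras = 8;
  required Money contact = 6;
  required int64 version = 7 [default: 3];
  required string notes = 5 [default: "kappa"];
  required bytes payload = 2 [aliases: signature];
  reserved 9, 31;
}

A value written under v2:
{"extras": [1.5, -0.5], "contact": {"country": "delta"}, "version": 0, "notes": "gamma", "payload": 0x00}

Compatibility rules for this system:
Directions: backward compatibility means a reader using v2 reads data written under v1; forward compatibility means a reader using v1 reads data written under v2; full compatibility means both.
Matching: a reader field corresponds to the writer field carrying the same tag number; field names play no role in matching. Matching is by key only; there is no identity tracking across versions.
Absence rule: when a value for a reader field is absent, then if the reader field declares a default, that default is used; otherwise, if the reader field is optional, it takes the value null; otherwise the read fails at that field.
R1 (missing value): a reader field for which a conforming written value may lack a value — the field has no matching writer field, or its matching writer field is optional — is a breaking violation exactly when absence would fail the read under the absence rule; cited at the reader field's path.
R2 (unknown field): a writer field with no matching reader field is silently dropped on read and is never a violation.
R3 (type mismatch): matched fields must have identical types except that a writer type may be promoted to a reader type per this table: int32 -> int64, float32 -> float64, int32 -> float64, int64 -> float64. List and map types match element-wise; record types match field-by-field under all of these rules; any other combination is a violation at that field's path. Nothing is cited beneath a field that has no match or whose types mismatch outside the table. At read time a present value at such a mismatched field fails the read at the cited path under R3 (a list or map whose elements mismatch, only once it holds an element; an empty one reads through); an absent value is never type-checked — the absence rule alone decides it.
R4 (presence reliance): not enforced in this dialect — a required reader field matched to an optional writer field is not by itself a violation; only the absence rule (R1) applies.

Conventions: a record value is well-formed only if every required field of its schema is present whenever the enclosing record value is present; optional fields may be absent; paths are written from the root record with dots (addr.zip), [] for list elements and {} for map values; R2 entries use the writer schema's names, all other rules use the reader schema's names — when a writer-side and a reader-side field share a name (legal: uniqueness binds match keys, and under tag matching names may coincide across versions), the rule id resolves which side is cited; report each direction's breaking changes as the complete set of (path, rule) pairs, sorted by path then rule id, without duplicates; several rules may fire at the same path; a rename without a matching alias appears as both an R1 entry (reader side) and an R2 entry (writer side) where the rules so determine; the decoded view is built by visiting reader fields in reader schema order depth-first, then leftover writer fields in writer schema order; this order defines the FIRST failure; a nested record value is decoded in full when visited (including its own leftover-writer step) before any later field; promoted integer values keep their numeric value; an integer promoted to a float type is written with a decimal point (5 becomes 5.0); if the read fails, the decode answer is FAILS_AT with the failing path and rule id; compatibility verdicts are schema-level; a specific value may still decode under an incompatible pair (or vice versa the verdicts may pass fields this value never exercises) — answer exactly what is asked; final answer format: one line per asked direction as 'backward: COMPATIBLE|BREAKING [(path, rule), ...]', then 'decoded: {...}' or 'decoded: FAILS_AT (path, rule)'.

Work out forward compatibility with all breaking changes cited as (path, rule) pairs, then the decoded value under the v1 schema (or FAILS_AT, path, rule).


the writer's type comes first in each Device pair
checking forward for Device: reader v1 against writer v2:
  writer required, list<float32> -> list<float32>: reader extras maps from writer extras
  writer required, Money -> Money: reader contact maps from writer contact
  writer required, int64 -> int64: reader version maps from writer version
  writer required, string -> string: reader notes maps from writer notes
  writer required, bytes -> bytes: reader payload maps from writer payload
  writer optional, string -> string: reader contact.country maps from writer contact.country
  contact.age has no writer counterpart
  writer optional, float32 -> int64: reader contact.id maps from writer contact.id
  rule R3 violated at contact.id
  => forward: BREAKING (1)
decode walk for Device under reader schema v1:
  extras := [1.5, -0.5]
  contact.country := "delta"
  contact.age := 40 (no value, default fills)
  contact.id := 3 (no value, default fills)
  version := 0
  notes := "gamma"
  payload := 0x00
  => decoded: {"extras": [1.5, -0.5], "contact": {"country": "delta", "age": 40, "id": 3}, "version": 0, "notes": "gamma", "payload": 0x00}
checking off the Device differences that do not matter here:
  removed field age from record Money -> inert for the asked Device verdict: nothing fires
  field notes in record Device: optional changed to required -> inert for the asked Device verdict: nothing fires

forward: BREAKING [(contact.id, R3)]; decoded: {"extras": [1.5, -0.5], "contact": {"country": "delta", "age": 40, "id": 3}, "version": 0, "notes": "gamma", "payload": 0x00}


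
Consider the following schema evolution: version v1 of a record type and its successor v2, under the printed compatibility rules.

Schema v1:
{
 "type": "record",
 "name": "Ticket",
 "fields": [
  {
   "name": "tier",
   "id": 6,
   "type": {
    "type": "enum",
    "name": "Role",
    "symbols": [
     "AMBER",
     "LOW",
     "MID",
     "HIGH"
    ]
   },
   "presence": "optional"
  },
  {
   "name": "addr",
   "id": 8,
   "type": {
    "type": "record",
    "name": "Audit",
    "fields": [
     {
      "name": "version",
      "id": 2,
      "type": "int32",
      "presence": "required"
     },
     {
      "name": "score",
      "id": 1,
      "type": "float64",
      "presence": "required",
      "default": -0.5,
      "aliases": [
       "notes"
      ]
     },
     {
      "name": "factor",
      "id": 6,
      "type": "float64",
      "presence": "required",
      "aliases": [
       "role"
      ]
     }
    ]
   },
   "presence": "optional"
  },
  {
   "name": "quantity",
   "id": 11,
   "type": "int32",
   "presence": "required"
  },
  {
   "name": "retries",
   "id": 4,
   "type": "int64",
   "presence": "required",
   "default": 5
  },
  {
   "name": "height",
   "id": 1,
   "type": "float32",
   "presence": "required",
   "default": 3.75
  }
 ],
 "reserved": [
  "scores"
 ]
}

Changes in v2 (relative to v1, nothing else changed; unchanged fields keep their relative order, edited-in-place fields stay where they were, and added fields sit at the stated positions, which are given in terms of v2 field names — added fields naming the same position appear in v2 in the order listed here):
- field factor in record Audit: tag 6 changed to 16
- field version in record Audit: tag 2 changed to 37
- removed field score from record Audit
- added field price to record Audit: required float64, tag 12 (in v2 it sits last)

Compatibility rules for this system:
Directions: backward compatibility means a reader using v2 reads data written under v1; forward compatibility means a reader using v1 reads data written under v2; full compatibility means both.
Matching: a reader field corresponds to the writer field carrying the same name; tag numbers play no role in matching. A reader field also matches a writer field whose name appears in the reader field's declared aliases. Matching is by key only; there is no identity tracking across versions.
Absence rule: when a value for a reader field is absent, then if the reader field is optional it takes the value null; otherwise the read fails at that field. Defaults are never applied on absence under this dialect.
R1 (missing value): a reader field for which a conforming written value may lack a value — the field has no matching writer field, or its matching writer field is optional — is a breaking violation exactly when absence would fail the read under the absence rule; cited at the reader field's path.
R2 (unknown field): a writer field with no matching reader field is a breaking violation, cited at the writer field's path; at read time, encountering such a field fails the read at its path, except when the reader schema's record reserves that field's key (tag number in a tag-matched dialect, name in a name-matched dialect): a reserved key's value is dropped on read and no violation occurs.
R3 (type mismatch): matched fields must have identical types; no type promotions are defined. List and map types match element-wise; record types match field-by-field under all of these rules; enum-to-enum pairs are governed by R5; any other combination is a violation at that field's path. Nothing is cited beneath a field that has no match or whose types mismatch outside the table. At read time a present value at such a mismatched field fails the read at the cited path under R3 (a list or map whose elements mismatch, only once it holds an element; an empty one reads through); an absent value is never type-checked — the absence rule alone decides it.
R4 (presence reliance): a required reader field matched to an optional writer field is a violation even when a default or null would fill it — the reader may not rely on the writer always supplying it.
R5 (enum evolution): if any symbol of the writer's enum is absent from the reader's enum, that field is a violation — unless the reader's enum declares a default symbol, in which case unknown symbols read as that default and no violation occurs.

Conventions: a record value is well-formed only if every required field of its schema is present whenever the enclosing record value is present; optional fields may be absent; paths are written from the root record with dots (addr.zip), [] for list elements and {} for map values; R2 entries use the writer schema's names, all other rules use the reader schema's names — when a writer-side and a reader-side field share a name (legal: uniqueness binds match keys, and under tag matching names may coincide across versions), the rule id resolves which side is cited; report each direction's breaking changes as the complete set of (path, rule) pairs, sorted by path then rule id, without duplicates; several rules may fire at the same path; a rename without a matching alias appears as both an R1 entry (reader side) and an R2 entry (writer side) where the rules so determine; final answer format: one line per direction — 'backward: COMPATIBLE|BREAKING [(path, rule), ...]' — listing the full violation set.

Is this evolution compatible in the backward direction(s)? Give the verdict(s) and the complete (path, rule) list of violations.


arrows below run writer -> reader for Ticket
backward pass over Ticket, reader schema v2, writer schema v1:
  tier: paired with writer tier (Role -> Role; writer optional)
  addr: paired with writer addr (Audit -> Audit; writer optional)
  quantity: paired with writer quantity (int32 -> int32; writer required)
  retries: paired with writer retries (int64 -> int64; writer required)
  height: paired with writer height (float32 -> float32; writer required)
  addr.version: paired with writer addr.version (int32 -> int32; writer required)
  addr.factor: paired with writer addr.factor (float64 -> float64; writer required)
  no writer field matches reader addr.price
  addr.score (writer side), unknown to reader
  violation R1 at addr.price
  violation R2 at addr.score
  => backward: BREAKING (2)
the other Ticket changes do not affect what is asked:
  field factor in record Audit: tag 6 changed to 16 -> no rule fires on it in Ticket's dialect; the asked verdict holds
  field version in record Audit: tag 2 changed to 37 -> no rule fires on it in Ticket's dialect; the asked verdict holds

backward: BREAKING [(addr.price, R1), (addr.score, R2)]


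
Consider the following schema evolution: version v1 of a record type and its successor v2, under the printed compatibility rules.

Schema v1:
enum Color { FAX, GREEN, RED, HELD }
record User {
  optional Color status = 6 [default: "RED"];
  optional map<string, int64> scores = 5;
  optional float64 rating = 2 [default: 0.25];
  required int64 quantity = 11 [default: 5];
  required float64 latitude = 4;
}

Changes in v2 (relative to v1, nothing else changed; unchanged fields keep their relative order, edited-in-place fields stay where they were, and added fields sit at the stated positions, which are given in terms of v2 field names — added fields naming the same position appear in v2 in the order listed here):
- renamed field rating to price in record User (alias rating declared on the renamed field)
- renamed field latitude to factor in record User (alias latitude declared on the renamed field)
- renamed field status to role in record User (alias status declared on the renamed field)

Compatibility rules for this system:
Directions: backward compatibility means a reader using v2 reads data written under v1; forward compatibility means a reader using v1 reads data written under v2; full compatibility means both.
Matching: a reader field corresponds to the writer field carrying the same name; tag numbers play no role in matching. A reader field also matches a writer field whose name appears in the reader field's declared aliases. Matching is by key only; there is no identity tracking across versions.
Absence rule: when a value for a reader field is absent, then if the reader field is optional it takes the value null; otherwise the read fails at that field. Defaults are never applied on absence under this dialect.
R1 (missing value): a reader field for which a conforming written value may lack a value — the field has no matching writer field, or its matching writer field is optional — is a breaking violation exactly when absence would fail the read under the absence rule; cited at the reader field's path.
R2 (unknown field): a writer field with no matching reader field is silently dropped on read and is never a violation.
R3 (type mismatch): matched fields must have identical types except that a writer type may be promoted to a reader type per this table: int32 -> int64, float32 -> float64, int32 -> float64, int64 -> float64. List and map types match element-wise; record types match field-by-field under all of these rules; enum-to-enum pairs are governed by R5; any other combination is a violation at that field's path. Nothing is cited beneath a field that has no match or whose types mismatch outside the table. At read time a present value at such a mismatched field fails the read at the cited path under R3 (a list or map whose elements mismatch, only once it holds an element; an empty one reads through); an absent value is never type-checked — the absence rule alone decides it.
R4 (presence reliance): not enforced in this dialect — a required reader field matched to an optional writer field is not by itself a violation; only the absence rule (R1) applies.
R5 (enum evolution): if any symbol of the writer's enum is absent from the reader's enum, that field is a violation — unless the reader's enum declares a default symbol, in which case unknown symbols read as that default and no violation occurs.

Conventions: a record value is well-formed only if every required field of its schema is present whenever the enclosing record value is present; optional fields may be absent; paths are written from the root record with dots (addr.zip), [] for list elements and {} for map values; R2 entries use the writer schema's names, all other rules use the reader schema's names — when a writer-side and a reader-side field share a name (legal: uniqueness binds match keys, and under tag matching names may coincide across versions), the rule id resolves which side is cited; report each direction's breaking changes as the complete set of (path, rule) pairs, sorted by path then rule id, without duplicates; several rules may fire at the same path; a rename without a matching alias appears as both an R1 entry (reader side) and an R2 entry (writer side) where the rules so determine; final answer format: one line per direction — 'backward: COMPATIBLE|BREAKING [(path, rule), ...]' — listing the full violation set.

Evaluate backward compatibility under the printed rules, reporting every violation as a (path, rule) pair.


backward: COMPATIBLE []

arrows below run writer -> reader for User
checking backward for User: reader v2 against writer v1:
  role: Color -> Color, writer optional; from status
  scores: map<string, int64> -> map<string, int64>, writer optional; from scores
  price: float64 -> float64, writer optional; from rating
  quantity: int64 -> int64, writer required; from quantity
  factor: float64 -> float64, writer required; from latitude
  => backward: COMPATIBLE
diffs on User not affecting the asked answer:
  renamed field rating to price in record User (alias rating declared on the renamed field) -> triggers nothing under User's printed rules — same verdict
  renamed field latitude to factor in record User (alias latitude declared on the renamed field) -> fires only in the forward direction of User, which is not asked here
  renamed field status to role in record User (alias status declared on the renamed field) -> triggers nothing under User's printed rules — same verdict


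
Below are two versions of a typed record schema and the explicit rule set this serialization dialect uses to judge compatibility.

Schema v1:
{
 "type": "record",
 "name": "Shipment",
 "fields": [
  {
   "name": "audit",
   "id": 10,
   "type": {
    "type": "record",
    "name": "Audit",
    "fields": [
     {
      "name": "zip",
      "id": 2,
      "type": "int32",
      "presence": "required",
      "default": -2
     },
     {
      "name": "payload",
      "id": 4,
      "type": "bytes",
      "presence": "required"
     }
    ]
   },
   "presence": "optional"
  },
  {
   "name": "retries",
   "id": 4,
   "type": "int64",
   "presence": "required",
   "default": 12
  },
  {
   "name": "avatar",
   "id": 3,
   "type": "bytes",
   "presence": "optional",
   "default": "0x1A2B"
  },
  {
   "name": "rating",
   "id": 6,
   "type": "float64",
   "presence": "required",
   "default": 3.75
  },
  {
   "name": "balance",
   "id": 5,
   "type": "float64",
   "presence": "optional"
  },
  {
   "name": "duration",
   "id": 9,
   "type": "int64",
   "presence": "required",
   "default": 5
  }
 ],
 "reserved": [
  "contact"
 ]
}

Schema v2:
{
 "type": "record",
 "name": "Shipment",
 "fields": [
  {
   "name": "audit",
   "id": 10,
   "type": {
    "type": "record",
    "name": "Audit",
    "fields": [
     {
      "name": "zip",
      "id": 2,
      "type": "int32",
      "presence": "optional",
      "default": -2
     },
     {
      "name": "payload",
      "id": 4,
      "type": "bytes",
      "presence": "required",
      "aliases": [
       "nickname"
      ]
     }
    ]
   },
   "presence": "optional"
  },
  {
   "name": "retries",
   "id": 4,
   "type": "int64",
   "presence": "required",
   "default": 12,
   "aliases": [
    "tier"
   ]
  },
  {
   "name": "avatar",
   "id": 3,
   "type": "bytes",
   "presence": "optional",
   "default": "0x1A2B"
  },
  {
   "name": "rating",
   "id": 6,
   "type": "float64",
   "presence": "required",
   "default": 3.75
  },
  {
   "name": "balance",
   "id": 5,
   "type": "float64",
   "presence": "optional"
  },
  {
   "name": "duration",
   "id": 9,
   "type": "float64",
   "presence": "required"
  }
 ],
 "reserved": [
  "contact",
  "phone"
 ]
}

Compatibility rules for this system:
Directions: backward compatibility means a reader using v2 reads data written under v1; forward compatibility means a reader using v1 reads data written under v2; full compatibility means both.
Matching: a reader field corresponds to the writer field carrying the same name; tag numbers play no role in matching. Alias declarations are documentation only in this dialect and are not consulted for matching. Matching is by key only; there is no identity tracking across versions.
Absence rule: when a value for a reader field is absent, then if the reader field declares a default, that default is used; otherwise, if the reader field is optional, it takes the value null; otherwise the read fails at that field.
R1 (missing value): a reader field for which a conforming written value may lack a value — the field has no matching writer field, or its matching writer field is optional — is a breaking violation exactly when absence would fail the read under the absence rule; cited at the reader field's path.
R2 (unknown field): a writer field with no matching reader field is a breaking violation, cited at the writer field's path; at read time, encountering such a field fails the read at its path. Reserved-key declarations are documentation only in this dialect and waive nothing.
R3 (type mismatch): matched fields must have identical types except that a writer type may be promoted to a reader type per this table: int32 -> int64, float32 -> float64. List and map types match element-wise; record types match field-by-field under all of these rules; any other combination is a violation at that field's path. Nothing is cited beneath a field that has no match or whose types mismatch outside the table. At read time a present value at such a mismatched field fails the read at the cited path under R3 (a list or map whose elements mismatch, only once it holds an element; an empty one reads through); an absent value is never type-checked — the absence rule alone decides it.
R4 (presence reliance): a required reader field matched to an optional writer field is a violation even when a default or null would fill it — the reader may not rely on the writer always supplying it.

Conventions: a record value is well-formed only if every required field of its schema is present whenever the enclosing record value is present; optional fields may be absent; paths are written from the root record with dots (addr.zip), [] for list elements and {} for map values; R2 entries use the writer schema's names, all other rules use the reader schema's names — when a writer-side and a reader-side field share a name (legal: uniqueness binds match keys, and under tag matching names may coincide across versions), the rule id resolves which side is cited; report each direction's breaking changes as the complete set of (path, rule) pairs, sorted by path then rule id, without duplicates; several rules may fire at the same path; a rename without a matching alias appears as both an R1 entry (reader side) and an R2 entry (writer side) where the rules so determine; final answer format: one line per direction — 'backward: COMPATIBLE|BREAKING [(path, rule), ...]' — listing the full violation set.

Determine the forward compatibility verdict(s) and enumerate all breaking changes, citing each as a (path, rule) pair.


forward: BREAKING [(audit.zip, R4), (duration, R3)]

each type pair in Shipment: writer, then reader
forward on Shipment — v1 reading data written by v2:
  audit: Audit -> Audit, writer optional; from audit
  retries: int64 -> int64, writer required; from retries
  avatar: bytes -> bytes, writer optional; from avatar
  rating: float64 -> float64, writer required; from rating
  balance: float64 -> float64, writer optional; from balance
  duration: float64 -> int64, writer required; from duration
  audit.zip: int32 -> int32, writer optional; from audit.zip
  audit.payload: bytes -> bytes, writer required; from audit.payload
  rule R4 violated at audit.zip
  rule R3 violated at duration
  forward on Shipment therefore BREAKING (2)


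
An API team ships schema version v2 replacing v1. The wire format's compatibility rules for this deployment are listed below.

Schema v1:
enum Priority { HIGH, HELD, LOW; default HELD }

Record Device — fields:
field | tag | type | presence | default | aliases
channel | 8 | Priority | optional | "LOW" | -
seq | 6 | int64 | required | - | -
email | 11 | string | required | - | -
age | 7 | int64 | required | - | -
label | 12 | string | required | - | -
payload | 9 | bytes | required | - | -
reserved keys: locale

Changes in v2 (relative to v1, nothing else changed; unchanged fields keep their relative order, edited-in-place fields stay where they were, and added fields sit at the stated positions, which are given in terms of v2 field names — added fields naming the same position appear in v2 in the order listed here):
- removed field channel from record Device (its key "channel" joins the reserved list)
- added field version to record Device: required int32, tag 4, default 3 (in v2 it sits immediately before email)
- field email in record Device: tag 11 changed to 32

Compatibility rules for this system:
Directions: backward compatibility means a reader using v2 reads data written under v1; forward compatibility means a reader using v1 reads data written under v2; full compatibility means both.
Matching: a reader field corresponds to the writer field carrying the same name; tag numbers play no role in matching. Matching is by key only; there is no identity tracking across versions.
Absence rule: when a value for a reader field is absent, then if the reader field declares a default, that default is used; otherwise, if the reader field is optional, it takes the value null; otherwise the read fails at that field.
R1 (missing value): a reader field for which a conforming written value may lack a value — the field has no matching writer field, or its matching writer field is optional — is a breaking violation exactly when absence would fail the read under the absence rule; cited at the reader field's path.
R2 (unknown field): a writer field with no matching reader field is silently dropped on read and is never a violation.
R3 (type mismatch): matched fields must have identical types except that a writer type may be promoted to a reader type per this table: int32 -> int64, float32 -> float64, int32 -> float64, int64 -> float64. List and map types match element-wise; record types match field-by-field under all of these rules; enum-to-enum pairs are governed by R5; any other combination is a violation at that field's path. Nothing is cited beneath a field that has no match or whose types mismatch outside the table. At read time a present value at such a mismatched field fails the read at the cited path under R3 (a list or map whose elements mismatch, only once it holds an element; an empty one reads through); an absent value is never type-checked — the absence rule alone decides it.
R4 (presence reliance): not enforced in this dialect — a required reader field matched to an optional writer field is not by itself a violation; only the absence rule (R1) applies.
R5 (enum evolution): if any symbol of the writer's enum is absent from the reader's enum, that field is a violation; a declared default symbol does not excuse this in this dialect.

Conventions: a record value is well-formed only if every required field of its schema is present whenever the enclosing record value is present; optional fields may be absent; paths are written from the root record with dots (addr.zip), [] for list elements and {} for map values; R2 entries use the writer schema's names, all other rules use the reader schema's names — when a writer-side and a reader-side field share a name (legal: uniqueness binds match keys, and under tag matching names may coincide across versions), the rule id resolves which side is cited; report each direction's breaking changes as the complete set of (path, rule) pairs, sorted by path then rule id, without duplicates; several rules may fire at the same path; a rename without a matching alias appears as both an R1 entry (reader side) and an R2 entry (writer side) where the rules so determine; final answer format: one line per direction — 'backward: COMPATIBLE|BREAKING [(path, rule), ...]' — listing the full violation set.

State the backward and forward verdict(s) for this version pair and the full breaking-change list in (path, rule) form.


backward: COMPATIBLE []; forward: COMPATIBLE []

the writer's type comes first in each Device pair
checking backward for Device: reader v2 against writer v1:
  int64 -> int64, writer required: seq aligns to seq
  version has no writer counterpart
  string -> string, writer required: email aligns to email
  int64 -> int64, writer required: age aligns to age
  string -> string, writer required: label aligns to label
  bytes -> bytes, writer required: payload aligns to payload
  leftover writer field: channel
  nothing fires on Device: backward is COMPATIBLE
checking forward for Device: reader v1 against writer v2:
  channel has no writer counterpart
  int64 -> int64, writer required: seq aligns to seq
  string -> string, writer required: email aligns to email
  int64 -> int64, writer required: age aligns to age
  string -> string, writer required: label aligns to label
  bytes -> bytes, writer required: payload aligns to payload
  leftover writer field: version
  nothing fires on Device: forward is COMPATIBLE
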